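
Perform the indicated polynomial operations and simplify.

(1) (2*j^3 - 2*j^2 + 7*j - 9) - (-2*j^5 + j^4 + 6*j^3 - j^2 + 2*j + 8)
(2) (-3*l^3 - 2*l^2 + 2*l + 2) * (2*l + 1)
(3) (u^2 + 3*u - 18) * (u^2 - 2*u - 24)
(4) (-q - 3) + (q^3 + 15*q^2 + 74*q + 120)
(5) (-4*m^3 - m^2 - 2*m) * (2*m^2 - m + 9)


(1) = 2*j^5 - j^4 - 4*j^3 - j^2 + 5*j - 17
(2) = -6*l^4 - 7*l^3 + 2*l^2 + 6*l + 2
(3) = u^4 + u^3 - 48*u^2 - 36*u + 432
(4) = q^3 + 15*q^2 + 73*q + 117
(5) = -8*m^5 + 2*m^4 - 39*m^3 - 7*m^2 - 18*m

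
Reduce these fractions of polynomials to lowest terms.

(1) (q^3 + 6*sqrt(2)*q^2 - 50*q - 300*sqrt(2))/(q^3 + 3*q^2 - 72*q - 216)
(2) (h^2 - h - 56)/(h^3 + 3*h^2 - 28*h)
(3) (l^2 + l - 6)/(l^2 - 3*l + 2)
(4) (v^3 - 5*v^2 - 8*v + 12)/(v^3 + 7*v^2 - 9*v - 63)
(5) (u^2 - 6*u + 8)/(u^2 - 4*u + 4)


(1) = (q^2 - 50)/(q^2 + q*(3 - 6*sqrt(2)) - 18*sqrt(2))
(2) = (h - 8)/(h^2 - 4*h)
(3) = (l + 3)/(l - 1)
(4) = (v^3 - 5*v^2 - 8*v + 12)/(v^3 + 7*v^2 - 9*v - 63)
(5) = (u - 4)/(u - 2)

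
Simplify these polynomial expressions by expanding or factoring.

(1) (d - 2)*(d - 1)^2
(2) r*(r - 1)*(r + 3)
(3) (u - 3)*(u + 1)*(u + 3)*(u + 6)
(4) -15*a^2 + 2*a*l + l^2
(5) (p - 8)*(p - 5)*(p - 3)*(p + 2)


(1) = d^3 - 4*d^2 + 5*d - 2
(2) = r^3 + 2*r^2 - 3*r
(3) = u^4 + 7*u^3 - 3*u^2 - 63*u - 54
(4) = (-3*a + l)*(5*a + l)
(5) = p^4 - 14*p^3 + 47*p^2 + 38*p - 240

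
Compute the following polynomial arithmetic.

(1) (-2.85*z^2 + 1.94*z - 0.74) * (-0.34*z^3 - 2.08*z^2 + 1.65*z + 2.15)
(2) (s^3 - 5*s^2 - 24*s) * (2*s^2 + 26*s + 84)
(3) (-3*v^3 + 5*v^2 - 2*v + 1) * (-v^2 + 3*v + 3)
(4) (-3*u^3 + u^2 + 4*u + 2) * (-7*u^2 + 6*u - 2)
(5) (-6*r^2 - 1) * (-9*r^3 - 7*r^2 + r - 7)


(1) = 0.969*z^5 + 5.2684*z^4 - 8.4861*z^3 - 1.3873*z^2 + 2.95*z - 1.591
(2) = 2*s^5 + 16*s^4 - 94*s^3 - 1044*s^2 - 2016*s
(3) = 3*v^5 - 14*v^4 + 8*v^3 + 8*v^2 - 3*v + 3
(4) = 21*u^5 - 25*u^4 - 16*u^3 + 8*u^2 + 4*u - 4
(5) = 54*r^5 + 42*r^4 + 3*r^3 + 49*r^2 - r + 7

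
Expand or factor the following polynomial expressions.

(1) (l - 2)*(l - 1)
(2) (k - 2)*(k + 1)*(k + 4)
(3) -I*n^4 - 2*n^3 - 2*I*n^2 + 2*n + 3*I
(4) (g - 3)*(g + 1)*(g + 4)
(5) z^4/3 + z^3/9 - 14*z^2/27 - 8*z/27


(1) = l^2 - 3*l + 2
(2) = k^3 + 3*k^2 - 6*k - 8
(3) = (n - 1)*(n + 1)*(n - 3*I)*(-I*n + 1)
(4) = g^3 + 2*g^2 - 11*g - 12
(5) = z*(z/3 + 1/3)*(z - 4/3)*(z + 2/3)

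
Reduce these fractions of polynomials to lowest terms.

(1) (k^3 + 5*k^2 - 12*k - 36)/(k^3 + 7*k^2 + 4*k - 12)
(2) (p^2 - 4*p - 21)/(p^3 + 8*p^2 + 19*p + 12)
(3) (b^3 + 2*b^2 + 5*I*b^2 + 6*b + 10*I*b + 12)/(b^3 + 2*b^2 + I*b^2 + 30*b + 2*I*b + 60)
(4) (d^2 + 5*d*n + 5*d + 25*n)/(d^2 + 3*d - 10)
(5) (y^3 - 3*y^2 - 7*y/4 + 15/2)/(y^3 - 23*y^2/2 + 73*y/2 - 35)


(1) = (k - 3)/(k - 1)
(2) = (p - 7)/(p^2 + 5*p + 4)
(3) = (b - I)/(b - 5*I)
(4) = (d + 5*n)/(d - 2)
(5) = (2*y + 3)/(2*y - 14)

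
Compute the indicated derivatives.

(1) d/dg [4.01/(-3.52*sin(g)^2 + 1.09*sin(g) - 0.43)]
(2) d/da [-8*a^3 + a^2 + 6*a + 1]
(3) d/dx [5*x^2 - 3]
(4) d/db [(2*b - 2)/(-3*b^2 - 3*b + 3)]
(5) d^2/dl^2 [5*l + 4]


(1) = (28.2304*sin(g) - 4.3709)*cos(g)/(3.52*sin(g)^2 - 1.09*sin(g) + 0.43)^2
(2) = -24*a^2 + 2*a + 6
(3) = 10*x
(4) = 2*b*(b - 2)/(3*(b^4 + 2*b^3 - b^2 - 2*b + 1))
(5) = 0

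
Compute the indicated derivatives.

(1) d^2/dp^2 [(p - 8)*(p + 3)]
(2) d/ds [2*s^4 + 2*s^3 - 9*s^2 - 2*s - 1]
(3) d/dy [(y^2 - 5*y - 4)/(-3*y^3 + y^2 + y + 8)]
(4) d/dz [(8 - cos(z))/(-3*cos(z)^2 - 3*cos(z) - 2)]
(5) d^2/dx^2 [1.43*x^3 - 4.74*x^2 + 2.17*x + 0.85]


(1) = 2
(2) = 8*s^3 + 6*s^2 - 18*s - 2
(3) = ((2*y - 5)*(-3*y^3 + y^2 + y + 8) + (-9*y^2 + 2*y + 1)*(-y^2 + 5*y + 4))/(-3*y^3 + y^2 + y + 8)^2
(4) = (3*cos(z)^2 - 48*cos(z) - 26)*sin(z)/(-3*sin(z)^2 + 3*cos(z) + 5)^2
(5) = 8.58*x - 9.48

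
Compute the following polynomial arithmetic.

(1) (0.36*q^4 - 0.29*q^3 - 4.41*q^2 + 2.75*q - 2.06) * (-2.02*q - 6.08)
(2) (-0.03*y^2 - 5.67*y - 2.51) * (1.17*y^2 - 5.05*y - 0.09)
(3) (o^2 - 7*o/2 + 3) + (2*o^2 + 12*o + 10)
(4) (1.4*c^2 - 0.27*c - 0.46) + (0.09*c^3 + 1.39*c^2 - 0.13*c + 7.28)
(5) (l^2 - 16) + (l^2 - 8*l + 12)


(1) = -0.7272*q^5 - 1.603*q^4 + 10.6714*q^3 + 21.2578*q^2 - 12.5588*q + 12.5248
(2) = -0.0351*y^4 - 6.4824*y^3 + 25.6995*y^2 + 13.1858*y + 0.2259
(3) = 3*o^2 + 17*o/2 + 13
(4) = 0.09*c^3 + 2.79*c^2 - 0.4*c + 6.82
(5) = 2*l^2 - 8*l - 4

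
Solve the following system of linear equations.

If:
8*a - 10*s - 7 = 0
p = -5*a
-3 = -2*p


Then:
a = -3/10
p = 3/2
s = -47/50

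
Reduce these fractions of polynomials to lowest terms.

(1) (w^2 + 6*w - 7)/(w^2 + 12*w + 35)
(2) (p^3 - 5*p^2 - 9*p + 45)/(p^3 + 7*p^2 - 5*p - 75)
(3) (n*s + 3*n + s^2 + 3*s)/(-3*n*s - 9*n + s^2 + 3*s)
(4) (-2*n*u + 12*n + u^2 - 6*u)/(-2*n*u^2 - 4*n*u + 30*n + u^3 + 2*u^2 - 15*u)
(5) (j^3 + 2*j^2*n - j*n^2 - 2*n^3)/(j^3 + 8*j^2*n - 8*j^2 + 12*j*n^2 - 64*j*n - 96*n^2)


(1) = (w - 1)/(w + 5)
(2) = (p^2 - 2*p - 15)/(p^2 + 10*p + 25)
(3) = (n + s)/(-3*n + s)
(4) = (u - 6)/(u^2 + 2*u - 15)
(5) = (j^2 - n^2)/(j^2 + 6*j*n - 8*j - 48*n)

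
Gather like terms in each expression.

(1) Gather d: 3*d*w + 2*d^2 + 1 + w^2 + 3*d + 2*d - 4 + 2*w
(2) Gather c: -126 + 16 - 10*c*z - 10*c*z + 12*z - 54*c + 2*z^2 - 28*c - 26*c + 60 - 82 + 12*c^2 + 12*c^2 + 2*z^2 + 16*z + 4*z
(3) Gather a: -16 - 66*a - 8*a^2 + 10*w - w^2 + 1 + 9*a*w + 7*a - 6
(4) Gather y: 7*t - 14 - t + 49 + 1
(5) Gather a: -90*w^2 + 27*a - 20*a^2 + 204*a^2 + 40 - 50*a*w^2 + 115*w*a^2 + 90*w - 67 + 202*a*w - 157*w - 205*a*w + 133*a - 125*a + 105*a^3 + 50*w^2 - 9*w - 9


(1) = 2*d^2 + d*(3*w + 5) + w^2 + 2*w - 3
(2) = 24*c^2 + c*(-20*z - 108) + 4*z^2 + 32*z - 132
(3) = -8*a^2 + a*(9*w - 59) - w^2 + 10*w - 21
(4) = 6*t + 36
(5) = 105*a^3 + a^2*(115*w + 184) + a*(-50*w^2 - 3*w + 35) - 40*w^2 - 76*w - 36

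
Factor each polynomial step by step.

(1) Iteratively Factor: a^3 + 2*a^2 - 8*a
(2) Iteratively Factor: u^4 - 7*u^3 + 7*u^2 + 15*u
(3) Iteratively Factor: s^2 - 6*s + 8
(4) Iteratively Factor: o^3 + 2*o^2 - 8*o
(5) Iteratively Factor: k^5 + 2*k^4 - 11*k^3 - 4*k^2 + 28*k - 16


(1) = (a)*(a^2 + 2*a - 8) = a*(a + 4)*(a - 2)
(2) = (u + 1)*(u^3 - 8*u^2 + 15*u) = (u - 5)*(u + 1)*(u^2 - 3*u) = u*(u - 5)*(u + 1)*(u - 3)
(3) = (s - 4)*(s - 2)
(4) = (o + 4)*(o^2 - 2*o) = (o - 2)*(o + 4)*(o)
(5) = (k - 2)*(k^4 + 4*k^3 - 3*k^2 - 10*k + 8) = (k - 2)*(k - 1)*(k^3 + 5*k^2 + 2*k - 8) = (k - 2)*(k - 1)*(k + 4)*(k^2 + k - 2) = (k - 2)*(k - 1)*(k + 2)*(k + 4)*(k - 1)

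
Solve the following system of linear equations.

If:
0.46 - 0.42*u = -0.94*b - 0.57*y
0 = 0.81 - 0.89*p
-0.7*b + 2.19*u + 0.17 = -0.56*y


Then:
b = -0.840700442026522*y - 0.611356681400884
p = 0.91
u = -0.524424798821263*y - 0.273036382182931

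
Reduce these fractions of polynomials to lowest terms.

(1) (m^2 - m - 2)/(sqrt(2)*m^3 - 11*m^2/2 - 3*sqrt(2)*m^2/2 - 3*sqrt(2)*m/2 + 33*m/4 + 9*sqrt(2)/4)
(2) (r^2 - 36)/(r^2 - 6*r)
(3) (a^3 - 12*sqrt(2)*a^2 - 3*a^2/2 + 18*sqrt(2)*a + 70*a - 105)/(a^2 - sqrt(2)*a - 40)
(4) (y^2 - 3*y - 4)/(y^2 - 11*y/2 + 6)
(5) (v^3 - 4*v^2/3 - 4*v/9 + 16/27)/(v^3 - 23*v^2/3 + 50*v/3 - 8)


(1) = (4*m^2 - 4*m - 8)/(4*sqrt(2)*m^3 + m^2*(-22 - 6*sqrt(2)) + m*(33 - 6*sqrt(2)) + 9*sqrt(2))
(2) = (r + 6)/r
(3) = (2*a^2 + a*(-14*sqrt(2) - 3) + 21*sqrt(2))/(2*a + 8*sqrt(2))
(4) = (2*y + 2)/(2*y - 3)
(5) = (9*v^2 - 6*v - 8)/(9*v^2 - 63*v + 108)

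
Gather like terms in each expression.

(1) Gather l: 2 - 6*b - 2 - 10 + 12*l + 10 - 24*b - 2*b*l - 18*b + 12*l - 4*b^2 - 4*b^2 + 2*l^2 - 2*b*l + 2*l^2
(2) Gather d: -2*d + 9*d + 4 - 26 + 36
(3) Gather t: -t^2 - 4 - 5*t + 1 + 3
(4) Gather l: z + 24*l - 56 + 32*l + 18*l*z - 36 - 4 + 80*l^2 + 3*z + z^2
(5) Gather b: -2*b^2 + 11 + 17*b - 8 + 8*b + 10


(1) = -8*b^2 - 48*b + 4*l^2 + l*(24 - 4*b)
(2) = 7*d + 14
(3) = -t^2 - 5*t
(4) = 80*l^2 + l*(18*z + 56) + z^2 + 4*z - 96
(5) = -2*b^2 + 25*b + 13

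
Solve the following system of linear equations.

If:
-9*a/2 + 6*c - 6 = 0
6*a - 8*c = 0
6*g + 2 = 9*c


Then:
No Solution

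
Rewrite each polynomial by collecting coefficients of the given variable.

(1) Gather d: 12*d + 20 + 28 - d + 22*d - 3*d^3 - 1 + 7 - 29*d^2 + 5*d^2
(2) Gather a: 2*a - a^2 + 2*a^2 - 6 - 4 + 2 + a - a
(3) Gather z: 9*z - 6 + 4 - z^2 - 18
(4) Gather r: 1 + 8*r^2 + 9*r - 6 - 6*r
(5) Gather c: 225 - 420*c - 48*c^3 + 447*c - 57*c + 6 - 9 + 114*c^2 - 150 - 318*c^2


(1) = -3*d^3 - 24*d^2 + 33*d + 54
(2) = a^2 + 2*a - 8
(3) = -z^2 + 9*z - 20
(4) = 8*r^2 + 3*r - 5
(5) = -48*c^3 - 204*c^2 - 30*c + 72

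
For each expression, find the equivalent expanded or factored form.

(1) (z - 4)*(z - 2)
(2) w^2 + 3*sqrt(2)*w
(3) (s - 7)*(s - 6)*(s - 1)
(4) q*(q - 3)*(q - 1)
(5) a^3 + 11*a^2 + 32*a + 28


(1) = z^2 - 6*z + 8
(2) = w*(w + 3*sqrt(2))
(3) = s^3 - 14*s^2 + 55*s - 42
(4) = q^3 - 4*q^2 + 3*q
(5) = (a + 2)^2*(a + 7)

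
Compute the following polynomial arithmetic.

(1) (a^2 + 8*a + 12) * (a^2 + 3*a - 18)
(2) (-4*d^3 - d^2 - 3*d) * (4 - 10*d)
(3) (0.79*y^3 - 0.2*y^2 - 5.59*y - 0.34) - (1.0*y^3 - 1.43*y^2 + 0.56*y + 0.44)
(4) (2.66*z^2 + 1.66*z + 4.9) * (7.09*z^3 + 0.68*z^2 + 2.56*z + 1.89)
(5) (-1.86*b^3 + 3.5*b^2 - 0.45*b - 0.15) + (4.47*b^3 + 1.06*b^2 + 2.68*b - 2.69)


(1) = a^4 + 11*a^3 + 18*a^2 - 108*a - 216
(2) = 40*d^4 - 6*d^3 + 26*d^2 - 12*d
(3) = -0.21*y^3 + 1.23*y^2 - 6.15*y - 0.78
(4) = 18.8594*z^5 + 13.5782*z^4 + 42.6794*z^3 + 12.609*z^2 + 15.6814*z + 9.261
(5) = 2.61*b^3 + 4.56*b^2 + 2.23*b - 2.84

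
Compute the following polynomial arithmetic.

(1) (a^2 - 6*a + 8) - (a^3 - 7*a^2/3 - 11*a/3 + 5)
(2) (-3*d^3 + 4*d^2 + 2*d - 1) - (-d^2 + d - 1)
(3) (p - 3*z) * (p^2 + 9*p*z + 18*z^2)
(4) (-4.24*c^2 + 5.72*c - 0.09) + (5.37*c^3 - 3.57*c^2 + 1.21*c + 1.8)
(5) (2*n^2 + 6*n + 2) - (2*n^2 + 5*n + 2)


(1) = -a^3 + 10*a^2/3 - 7*a/3 + 3
(2) = -3*d^3 + 5*d^2 + d
(3) = p^3 + 6*p^2*z - 9*p*z^2 - 54*z^3
(4) = 5.37*c^3 - 7.81*c^2 + 6.93*c + 1.71
(5) = n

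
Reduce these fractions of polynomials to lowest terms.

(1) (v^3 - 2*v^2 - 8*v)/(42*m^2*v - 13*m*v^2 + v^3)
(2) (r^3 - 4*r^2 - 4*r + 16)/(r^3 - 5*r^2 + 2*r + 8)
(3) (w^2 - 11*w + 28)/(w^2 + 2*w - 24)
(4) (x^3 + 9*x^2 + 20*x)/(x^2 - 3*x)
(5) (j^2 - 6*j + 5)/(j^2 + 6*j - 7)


(1) = (v^2 - 2*v - 8)/(42*m^2 - 13*m*v + v^2)
(2) = (r + 2)/(r + 1)
(3) = (w - 7)/(w + 6)
(4) = (x^2 + 9*x + 20)/(x - 3)
(5) = (j - 5)/(j + 7)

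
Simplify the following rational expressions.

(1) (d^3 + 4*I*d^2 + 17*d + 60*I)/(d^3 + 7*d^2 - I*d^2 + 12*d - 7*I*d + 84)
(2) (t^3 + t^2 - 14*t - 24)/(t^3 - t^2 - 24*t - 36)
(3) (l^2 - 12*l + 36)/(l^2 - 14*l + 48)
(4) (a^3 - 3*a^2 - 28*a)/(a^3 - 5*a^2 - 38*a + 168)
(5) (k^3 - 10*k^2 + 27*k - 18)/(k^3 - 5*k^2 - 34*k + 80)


(1) = (d + 5*I)/(d + 7)
(2) = (t - 4)/(t - 6)
(3) = (l - 6)/(l - 8)
(4) = (a^2 + 4*a)/(a^2 + 2*a - 24)
(5) = (k^3 - 10*k^2 + 27*k - 18)/(k^3 - 5*k^2 - 34*k + 80)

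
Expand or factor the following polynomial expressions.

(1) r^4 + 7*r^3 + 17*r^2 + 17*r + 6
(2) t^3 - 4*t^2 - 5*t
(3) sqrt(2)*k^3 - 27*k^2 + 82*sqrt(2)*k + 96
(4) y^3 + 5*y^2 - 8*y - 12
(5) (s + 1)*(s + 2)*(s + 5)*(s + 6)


(1) = (r + 1)^2*(r + 2)*(r + 3)
(2) = t*(t - 5)*(t + 1)
(3) = (k - 8*sqrt(2))*(k - 6*sqrt(2))*(sqrt(2)*k + 1)
(4) = (y - 2)*(y + 1)*(y + 6)
(5) = s^4 + 14*s^3 + 65*s^2 + 112*s + 60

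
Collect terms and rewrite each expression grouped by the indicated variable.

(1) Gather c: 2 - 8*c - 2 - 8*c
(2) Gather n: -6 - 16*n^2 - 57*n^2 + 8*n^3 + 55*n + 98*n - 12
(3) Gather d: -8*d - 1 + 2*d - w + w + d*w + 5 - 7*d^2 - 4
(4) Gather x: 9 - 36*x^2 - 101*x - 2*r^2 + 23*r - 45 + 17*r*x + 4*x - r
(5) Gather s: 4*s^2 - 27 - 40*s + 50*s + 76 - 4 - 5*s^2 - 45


(1) = -16*c
(2) = 8*n^3 - 73*n^2 + 153*n - 18
(3) = -7*d^2 + d*(w - 6)
(4) = -2*r^2 + 22*r - 36*x^2 + x*(17*r - 97) - 36
(5) = -s^2 + 10*s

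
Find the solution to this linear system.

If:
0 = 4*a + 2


Then:
a = -1/2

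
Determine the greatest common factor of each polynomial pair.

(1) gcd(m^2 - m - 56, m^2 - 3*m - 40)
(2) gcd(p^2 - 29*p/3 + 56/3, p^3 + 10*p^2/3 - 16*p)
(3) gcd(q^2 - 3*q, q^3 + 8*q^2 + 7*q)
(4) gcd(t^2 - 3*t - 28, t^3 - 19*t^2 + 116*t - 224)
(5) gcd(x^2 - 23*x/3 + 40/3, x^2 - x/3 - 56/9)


(1) = gcd((m - 8)*(m + 7), (m - 8)*(m + 5)) = m - 8
(2) = p - 8/3
(3) = q
(4) = t - 7
(5) = gcd((x - 5)*(x - 8/3), (x - 8/3)*(x + 7/3)) = x - 8/3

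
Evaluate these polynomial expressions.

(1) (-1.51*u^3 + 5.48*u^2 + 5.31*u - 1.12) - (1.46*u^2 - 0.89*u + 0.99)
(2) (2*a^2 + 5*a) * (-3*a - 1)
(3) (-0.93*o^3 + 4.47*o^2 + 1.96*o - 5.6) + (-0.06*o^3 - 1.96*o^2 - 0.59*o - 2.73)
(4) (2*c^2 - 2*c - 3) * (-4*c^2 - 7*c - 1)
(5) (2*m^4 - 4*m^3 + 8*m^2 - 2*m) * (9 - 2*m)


(1) = -1.51*u^3 + 4.02*u^2 + 6.2*u - 2.11
(2) = -6*a^3 - 17*a^2 - 5*a
(3) = -0.99*o^3 + 2.51*o^2 + 1.37*o - 8.33
(4) = -8*c^4 - 6*c^3 + 24*c^2 + 23*c + 3
(5) = -4*m^5 + 26*m^4 - 52*m^3 + 76*m^2 - 18*m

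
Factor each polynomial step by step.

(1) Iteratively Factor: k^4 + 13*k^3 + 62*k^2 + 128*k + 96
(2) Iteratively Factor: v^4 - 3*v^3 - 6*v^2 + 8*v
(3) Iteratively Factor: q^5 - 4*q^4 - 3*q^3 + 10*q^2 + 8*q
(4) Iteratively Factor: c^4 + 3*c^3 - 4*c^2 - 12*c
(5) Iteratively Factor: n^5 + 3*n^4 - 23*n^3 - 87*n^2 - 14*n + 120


(1) = (k + 3)*(k^3 + 10*k^2 + 32*k + 32) = (k + 2)*(k + 3)*(k^2 + 8*k + 16) = (k + 2)*(k + 3)*(k + 4)*(k + 4)
(2) = (v)*(v^3 - 3*v^2 - 6*v + 8) = v*(v - 4)*(v^2 + v - 2) = v*(v - 4)*(v - 1)*(v + 2)
(3) = (q)*(q^4 - 4*q^3 - 3*q^2 + 10*q + 8) = q*(q + 1)*(q^3 - 5*q^2 + 2*q + 8) = q*(q - 4)*(q + 1)*(q^2 - q - 2) = q*(q - 4)*(q - 2)*(q + 1)*(q + 1)
(4) = (c + 3)*(c^3 - 4*c) = (c + 2)*(c + 3)*(c^2 - 2*c) = (c - 2)*(c + 2)*(c + 3)*(c)
(5) = (n - 5)*(n^4 + 8*n^3 + 17*n^2 - 2*n - 24) = (n - 5)*(n + 3)*(n^3 + 5*n^2 + 2*n - 8) = (n - 5)*(n + 3)*(n + 4)*(n^2 + n - 2) = (n - 5)*(n + 2)*(n + 3)*(n + 4)*(n - 1)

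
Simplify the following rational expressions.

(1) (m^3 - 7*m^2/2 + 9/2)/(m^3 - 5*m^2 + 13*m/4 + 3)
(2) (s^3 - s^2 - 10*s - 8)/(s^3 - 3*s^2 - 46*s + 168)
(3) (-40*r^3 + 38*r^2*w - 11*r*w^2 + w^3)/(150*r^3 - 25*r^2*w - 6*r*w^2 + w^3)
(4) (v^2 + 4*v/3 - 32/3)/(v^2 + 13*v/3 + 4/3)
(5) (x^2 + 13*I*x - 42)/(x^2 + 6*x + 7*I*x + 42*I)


(1) = (2*m^2 - 4*m - 6)/(2*m^2 - 7*m - 4)
(2) = (s^2 + 3*s + 2)/(s^2 + s - 42)
(3) = (-8*r^2 + 6*r*w - w^2)/(30*r^2 + r*w - w^2)
(4) = (3*v - 8)/(3*v + 1)
(5) = (x + 6*I)/(x + 6)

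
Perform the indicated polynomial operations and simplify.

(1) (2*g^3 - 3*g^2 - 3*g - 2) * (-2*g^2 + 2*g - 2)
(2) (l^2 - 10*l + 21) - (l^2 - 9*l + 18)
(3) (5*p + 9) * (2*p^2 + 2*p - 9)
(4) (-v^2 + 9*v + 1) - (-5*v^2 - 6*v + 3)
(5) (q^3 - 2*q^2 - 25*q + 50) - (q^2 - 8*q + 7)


(1) = -4*g^5 + 10*g^4 - 4*g^3 + 4*g^2 + 2*g + 4
(2) = 3 - l
(3) = 10*p^3 + 28*p^2 - 27*p - 81
(4) = 4*v^2 + 15*v - 2
(5) = q^3 - 3*q^2 - 17*q + 43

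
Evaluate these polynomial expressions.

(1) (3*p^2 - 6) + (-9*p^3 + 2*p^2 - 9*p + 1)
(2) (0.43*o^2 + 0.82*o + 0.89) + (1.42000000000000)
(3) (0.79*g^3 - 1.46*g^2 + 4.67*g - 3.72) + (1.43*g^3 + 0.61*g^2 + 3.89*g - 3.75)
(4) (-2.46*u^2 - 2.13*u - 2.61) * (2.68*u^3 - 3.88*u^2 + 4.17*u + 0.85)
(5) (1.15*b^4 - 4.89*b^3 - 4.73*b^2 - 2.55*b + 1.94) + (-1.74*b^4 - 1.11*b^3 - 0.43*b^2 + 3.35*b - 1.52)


(1) = -9*p^3 + 5*p^2 - 9*p - 5
(2) = 0.43*o^2 + 0.82*o + 2.31
(3) = 2.22*g^3 - 0.85*g^2 + 8.56*g - 7.47
(4) = -6.5928*u^5 + 3.8364*u^4 - 8.9886*u^3 - 0.8463*u^2 - 12.6942*u - 2.2185
(5) = -0.59*b^4 - 6.0*b^3 - 5.16*b^2 + 0.8*b + 0.42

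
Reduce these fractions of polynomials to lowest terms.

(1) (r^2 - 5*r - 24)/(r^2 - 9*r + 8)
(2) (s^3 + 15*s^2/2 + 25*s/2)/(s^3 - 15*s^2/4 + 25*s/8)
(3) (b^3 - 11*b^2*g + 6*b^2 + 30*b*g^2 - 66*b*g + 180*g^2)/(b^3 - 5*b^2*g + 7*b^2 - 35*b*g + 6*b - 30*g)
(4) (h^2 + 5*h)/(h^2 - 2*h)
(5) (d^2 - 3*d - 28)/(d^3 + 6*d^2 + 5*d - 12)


(1) = (r + 3)/(r - 1)
(2) = (8*s^2 + 60*s + 100)/(8*s^2 - 30*s + 25)
(3) = (b - 6*g)/(b + 1)
(4) = (h + 5)/(h - 2)
(5) = (d - 7)/(d^2 + 2*d - 3)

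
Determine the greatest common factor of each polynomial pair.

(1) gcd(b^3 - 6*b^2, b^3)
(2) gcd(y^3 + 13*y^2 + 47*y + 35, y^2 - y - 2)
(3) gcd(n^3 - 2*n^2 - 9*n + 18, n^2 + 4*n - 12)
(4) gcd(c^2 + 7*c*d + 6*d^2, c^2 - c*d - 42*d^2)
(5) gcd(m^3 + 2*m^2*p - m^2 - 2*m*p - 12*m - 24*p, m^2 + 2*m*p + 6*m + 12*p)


(1) = gcd(b^2*(b - 6), b^3) = b^2
(2) = gcd((y + 1)*(y + 5)*(y + 7), (y - 2)*(y + 1)) = y + 1
(3) = n - 2
(4) = gcd((c + d)*(c + 6*d), (c - 7*d)*(c + 6*d)) = c + 6*d
(5) = m + 2*p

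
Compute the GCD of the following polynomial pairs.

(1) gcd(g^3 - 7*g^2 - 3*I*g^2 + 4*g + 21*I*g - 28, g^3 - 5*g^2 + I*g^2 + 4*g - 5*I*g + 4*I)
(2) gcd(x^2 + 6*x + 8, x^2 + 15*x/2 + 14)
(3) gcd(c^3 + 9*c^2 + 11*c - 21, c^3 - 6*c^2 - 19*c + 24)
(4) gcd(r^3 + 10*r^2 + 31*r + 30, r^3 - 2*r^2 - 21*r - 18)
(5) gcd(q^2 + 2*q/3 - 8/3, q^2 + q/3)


(1) = g + I
(2) = x + 4
(3) = gcd((c - 1)*(c + 3)*(c + 7), (c - 8)*(c - 1)*(c + 3)) = c^2 + 2*c - 3
(4) = gcd((r + 2)*(r + 3)*(r + 5), (r - 6)*(r + 1)*(r + 3)) = r + 3
(5) = 1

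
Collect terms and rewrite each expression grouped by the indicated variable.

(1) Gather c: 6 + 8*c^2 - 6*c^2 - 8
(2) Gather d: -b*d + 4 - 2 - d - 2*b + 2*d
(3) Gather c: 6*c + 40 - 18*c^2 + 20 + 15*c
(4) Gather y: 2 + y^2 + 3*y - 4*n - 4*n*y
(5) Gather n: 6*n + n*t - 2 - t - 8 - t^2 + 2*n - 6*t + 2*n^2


(1) = 2*c^2 - 2
(2) = -2*b + d*(1 - b) + 2
(3) = -18*c^2 + 21*c + 60
(4) = -4*n + y^2 + y*(3 - 4*n) + 2
(5) = 2*n^2 + n*(t + 8) - t^2 - 7*t - 10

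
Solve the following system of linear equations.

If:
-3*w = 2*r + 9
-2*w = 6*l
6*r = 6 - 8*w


Then:
l = 11
r = 45
w = -33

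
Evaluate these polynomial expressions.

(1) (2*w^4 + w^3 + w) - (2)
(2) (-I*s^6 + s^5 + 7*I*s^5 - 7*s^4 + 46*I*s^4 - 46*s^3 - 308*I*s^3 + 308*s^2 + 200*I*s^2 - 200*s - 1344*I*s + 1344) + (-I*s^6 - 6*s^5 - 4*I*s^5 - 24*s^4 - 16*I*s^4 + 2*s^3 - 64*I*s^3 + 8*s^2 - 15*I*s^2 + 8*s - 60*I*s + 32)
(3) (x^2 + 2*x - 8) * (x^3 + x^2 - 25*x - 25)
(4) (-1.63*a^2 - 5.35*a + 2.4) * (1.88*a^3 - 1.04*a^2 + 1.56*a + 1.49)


(1) = 2*w^4 + w^3 + w - 2
(2) = -2*I*s^6 - 5*s^5 + 3*I*s^5 - 31*s^4 + 30*I*s^4 - 44*s^3 - 372*I*s^3 + 316*s^2 + 185*I*s^2 - 192*s - 1404*I*s + 1376
(3) = x^5 + 3*x^4 - 31*x^3 - 83*x^2 + 150*x + 200
(4) = -3.0644*a^5 - 8.3628*a^4 + 7.5332*a^3 - 13.2707*a^2 - 4.2275*a + 3.576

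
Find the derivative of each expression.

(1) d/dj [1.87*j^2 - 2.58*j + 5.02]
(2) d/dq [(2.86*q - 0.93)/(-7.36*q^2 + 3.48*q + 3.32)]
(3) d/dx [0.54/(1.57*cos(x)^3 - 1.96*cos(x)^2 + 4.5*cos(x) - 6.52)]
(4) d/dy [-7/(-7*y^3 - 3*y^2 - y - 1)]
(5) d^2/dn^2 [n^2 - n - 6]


(1) = 3.74*j - 2.58
(2) = (21.0496*q^2 - 13.6896*q + 12.7316)/(54.1696*q^4 - 51.2256*q^3 - 36.76*q^2 + 23.1072*q + 11.0224)
(3) = (2.5434*cos(x)^2 - 2.1168*cos(x) + 2.43)*sin(x)/(1.57*cos(x)^3 - 1.96*cos(x)^2 + 4.5*cos(x) - 6.52)^2
(4) = 7*(-21*y^2 - 6*y - 1)/(7*y^3 + 3*y^2 + y + 1)^2
(5) = 2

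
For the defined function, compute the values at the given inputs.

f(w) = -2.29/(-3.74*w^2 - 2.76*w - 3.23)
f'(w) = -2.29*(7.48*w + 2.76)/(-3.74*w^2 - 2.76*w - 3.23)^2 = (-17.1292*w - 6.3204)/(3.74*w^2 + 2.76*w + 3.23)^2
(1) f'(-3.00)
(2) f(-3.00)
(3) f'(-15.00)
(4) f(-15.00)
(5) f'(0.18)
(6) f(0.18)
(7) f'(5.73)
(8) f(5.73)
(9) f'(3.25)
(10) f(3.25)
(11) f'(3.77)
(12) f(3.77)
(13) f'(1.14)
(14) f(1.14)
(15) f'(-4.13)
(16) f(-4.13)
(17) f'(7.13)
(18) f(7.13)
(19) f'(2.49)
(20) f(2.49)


(1) = 0.06
(2) = 0.08
(3) = 0.00
(4) = 0.00
(5) = -0.64
(6) = 0.60
(7) = -0.01
(8) = 0.02
(9) = -0.02
(10) = 0.04
(11) = -0.02
(12) = 0.03
(13) = -0.20
(14) = 0.20
(15) = 0.02
(16) = 0.04
(17) = -0.00
(18) = 0.01
(19) = -0.04
(20) = 0.07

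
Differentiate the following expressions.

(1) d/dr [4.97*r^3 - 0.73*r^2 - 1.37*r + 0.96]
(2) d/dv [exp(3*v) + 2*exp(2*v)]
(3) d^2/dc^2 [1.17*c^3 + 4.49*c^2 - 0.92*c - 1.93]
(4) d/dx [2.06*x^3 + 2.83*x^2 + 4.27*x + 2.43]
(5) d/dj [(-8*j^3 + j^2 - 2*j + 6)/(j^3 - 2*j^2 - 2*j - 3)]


(1) = 14.91*r^2 - 1.46*r - 1.37
(2) = (3*exp(v) + 4)*exp(2*v)
(3) = 7.02*c + 8.98
(4) = 6.18*x^2 + 5.66*x + 4.27
(5) = 3*(5*j^4 + 12*j^3 + 16*j^2 + 6*j + 6)/(j^6 - 4*j^5 + 2*j^3 + 16*j^2 + 12*j + 9)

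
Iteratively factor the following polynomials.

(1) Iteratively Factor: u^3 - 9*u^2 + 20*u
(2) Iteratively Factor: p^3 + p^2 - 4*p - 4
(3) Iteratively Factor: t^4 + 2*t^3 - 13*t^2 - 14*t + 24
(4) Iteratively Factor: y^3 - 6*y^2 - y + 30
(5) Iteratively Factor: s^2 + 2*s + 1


(1) = (u - 4)*(u^2 - 5*u) = (u - 5)*(u - 4)*(u)
(2) = (p + 1)*(p^2 - 4) = (p + 1)*(p + 2)*(p - 2)
(3) = (t - 1)*(t^3 + 3*t^2 - 10*t - 24) = (t - 1)*(t + 2)*(t^2 + t - 12) = (t - 3)*(t - 1)*(t + 2)*(t + 4)
(4) = (y + 2)*(y^2 - 8*y + 15) = (y - 5)*(y + 2)*(y - 3)
(5) = (s + 1)*(s + 1)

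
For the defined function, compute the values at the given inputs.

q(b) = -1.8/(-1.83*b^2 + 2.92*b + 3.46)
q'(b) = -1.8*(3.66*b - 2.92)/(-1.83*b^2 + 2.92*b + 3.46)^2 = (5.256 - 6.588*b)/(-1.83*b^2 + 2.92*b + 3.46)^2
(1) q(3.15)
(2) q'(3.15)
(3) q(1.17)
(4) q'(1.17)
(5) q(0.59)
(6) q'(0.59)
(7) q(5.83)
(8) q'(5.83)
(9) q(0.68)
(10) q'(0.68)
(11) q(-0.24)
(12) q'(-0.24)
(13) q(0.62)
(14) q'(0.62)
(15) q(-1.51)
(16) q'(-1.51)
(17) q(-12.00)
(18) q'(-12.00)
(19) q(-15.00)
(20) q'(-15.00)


(1) = 0.33
(2) = -0.51
(3) = -0.41
(4) = -0.13
(5) = -0.40
(6) = 0.07
(7) = 0.04
(8) = -0.02
(9) = -0.39
(10) = 0.04
(11) = -0.68
(12) = 0.97
(13) = -0.39
(14) = 0.06
(15) = 0.35
(16) = 0.58
(17) = 0.01
(18) = 0.00
(19) = 0.00
(20) = 0.00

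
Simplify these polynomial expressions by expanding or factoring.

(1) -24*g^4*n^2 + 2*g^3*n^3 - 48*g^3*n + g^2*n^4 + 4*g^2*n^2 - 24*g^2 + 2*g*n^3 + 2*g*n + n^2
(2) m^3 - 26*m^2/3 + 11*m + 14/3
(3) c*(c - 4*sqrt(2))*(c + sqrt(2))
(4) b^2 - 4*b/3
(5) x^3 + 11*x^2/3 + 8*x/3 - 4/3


(1) = (-4*g + n)*(6*g + n)*(g*n + 1)^2
(2) = (m - 7)*(m - 2)*(m + 1/3)
(3) = c^3 - 3*sqrt(2)*c^2 - 8*c
(4) = b*(b - 4/3)
(5) = (x - 1/3)*(x + 2)^2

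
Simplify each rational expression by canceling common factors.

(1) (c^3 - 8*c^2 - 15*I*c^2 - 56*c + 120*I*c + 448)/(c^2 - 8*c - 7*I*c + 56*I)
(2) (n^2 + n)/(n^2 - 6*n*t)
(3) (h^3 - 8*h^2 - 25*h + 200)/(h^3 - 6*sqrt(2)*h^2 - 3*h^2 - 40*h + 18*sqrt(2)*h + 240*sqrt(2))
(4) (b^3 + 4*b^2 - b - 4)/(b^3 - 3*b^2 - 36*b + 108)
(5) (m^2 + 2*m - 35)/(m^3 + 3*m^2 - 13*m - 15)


(1) = c - 8*I
(2) = (-n - 1)/(-n + 6*t)
(3) = (h - 5)/(h - 6*sqrt(2))
(4) = (b^3 + 4*b^2 - b - 4)/(b^3 - 3*b^2 - 36*b + 108)
(5) = (m^2 + 2*m - 35)/(m^3 + 3*m^2 - 13*m - 15)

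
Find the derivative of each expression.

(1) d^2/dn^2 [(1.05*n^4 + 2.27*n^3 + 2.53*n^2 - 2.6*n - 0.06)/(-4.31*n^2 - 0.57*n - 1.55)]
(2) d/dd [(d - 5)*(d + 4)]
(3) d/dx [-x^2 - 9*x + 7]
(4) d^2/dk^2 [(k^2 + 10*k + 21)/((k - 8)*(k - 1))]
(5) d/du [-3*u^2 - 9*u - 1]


(1) = (-39.00981*n^6 - 15.47721*n^5 - 44.13402*n^4 + 123.038246*n^3 + 65.792616*n^2 - 136.053438*n - 17.513522)/(80.062991*n^6 + 31.765131*n^5 + 90.579822*n^4 + 23.032503*n^3 + 32.57511*n^2 + 4.108275*n + 3.723875)
(2) = 2*d - 1
(3) = -2*x - 9
(4) = 2*(19*k^3 + 39*k^2 - 807*k + 2317)/(k^6 - 27*k^5 + 267*k^4 - 1161*k^3 + 2136*k^2 - 1728*k + 512)
(5) = -6*u - 9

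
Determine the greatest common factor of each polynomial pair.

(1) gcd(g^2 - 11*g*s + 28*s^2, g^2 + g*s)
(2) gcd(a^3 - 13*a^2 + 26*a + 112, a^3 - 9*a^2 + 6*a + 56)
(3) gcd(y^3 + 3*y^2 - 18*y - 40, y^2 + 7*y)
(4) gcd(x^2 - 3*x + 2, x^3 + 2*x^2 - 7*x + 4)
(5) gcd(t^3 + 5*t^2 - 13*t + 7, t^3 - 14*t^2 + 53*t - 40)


(1) = gcd((g - 7*s)*(g - 4*s), g*(g + s)) = 1
(2) = a^2 - 5*a - 14
(3) = gcd((y - 4)*(y + 2)*(y + 5), y*(y + 7)) = 1
(4) = gcd((x - 2)*(x - 1), (x - 1)^2*(x + 4)) = x - 1
(5) = t - 1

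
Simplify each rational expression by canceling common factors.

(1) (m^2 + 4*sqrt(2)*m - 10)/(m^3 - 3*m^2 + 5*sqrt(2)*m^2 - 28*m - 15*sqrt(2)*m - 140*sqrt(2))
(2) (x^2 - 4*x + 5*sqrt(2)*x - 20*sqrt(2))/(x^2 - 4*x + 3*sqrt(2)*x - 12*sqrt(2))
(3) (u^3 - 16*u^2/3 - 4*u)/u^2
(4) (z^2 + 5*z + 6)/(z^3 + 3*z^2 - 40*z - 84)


(1) = (m - sqrt(2))/(m^2 - 3*m - 28)
(2) = (x + 5*sqrt(2))/(x + 3*sqrt(2))
(3) = (3*u^2 - 16*u - 12)/(3*u)
(4) = (z + 3)/(z^2 + z - 42)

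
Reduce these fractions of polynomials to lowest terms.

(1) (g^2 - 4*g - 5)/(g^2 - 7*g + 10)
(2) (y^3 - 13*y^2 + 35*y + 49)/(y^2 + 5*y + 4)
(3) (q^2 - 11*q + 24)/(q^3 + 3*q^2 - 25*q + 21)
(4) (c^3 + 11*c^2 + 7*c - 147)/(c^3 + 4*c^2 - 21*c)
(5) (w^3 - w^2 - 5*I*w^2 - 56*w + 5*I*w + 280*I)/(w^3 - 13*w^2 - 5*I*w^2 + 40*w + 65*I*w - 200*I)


(1) = (g + 1)/(g - 2)
(2) = (y^2 - 14*y + 49)/(y + 4)
(3) = (q - 8)/(q^2 + 6*q - 7)
(4) = (c + 7)/c
(5) = (w + 7)/(w - 5)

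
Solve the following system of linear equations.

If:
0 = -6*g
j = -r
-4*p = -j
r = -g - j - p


Then:
g = 0
j = 0
p = 0
r = 0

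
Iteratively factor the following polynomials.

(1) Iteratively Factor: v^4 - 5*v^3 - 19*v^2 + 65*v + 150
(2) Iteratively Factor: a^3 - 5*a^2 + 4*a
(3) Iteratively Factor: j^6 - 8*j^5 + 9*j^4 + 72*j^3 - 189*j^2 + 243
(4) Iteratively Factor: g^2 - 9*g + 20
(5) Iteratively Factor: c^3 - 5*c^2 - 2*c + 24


(1) = (v - 5)*(v^3 - 19*v - 30) = (v - 5)^2*(v^2 + 5*v + 6) = (v - 5)^2*(v + 3)*(v + 2)
(2) = (a - 4)*(a^2 - a) = (a - 4)*(a - 1)*(a)
(3) = (j - 3)*(j^5 - 5*j^4 - 6*j^3 + 54*j^2 - 27*j - 81) = (j - 3)^2*(j^4 - 2*j^3 - 12*j^2 + 18*j + 27) = (j - 3)^2*(j + 1)*(j^3 - 3*j^2 - 9*j + 27) = (j - 3)^3*(j + 1)*(j^2 - 9) = (j - 3)^3*(j + 1)*(j + 3)*(j - 3)
(4) = (g - 5)*(g - 4)
(5) = (c - 3)*(c^2 - 2*c - 8) = (c - 3)*(c + 2)*(c - 4)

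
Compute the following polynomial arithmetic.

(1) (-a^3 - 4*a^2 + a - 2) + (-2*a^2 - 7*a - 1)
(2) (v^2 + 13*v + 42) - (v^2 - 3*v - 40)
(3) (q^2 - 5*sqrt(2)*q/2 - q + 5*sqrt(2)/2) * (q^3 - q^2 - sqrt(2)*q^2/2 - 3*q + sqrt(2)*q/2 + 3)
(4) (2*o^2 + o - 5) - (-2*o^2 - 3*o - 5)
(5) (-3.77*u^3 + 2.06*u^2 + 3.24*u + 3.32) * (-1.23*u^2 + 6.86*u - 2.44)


(1) = -a^3 - 6*a^2 - 6*a - 3
(2) = 16*v + 82
(3) = q^5 - 3*sqrt(2)*q^4 - 2*q^4 + q^3/2 + 6*sqrt(2)*q^3 + q^2 + 9*sqrt(2)*q^2/2 - 15*sqrt(2)*q - q/2 + 15*sqrt(2)/2
(4) = 4*o^2 + 4*o
(5) = 4.6371*u^5 - 28.396*u^4 + 19.3452*u^3 + 13.1164*u^2 + 14.8696*u - 8.1008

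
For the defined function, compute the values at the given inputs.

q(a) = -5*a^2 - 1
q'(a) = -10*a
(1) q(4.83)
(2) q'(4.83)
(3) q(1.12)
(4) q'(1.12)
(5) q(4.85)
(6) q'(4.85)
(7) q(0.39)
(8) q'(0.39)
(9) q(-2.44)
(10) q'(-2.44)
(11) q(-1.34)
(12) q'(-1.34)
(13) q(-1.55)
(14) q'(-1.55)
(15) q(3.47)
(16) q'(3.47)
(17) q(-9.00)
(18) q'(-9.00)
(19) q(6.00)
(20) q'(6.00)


(1) = -117.64
(2) = -48.30
(3) = -7.27
(4) = -11.20
(5) = -118.61
(6) = -48.50
(7) = -1.76
(8) = -3.90
(9) = -30.77
(10) = 24.40
(11) = -9.98
(12) = 13.40
(13) = -13.01
(14) = 15.50
(15) = -61.20
(16) = -34.70
(17) = -406.00
(18) = 90.00
(19) = -181.00
(20) = -60.00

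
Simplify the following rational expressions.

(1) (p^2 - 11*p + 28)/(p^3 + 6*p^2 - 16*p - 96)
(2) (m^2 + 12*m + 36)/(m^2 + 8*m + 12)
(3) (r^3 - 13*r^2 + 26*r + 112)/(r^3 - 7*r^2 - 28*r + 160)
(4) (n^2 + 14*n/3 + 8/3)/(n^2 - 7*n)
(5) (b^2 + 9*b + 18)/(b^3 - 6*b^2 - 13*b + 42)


(1) = (p - 7)/(p^2 + 10*p + 24)
(2) = (m + 6)/(m + 2)
(3) = (r^2 - 5*r - 14)/(r^2 + r - 20)
(4) = (3*n^2 + 14*n + 8)/(3*n^2 - 21*n)
(5) = (b + 6)/(b^2 - 9*b + 14)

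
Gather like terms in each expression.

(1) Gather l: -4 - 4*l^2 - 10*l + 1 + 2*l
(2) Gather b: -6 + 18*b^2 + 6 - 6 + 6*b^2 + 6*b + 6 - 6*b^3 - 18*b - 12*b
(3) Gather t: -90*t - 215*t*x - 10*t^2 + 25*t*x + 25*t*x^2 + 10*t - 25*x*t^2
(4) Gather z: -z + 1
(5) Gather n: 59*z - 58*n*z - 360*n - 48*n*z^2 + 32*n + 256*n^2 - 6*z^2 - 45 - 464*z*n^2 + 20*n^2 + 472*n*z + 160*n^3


(1) = -4*l^2 - 8*l - 3
(2) = -6*b^3 + 24*b^2 - 24*b
(3) = t^2*(-25*x - 10) + t*(25*x^2 - 190*x - 80)
(4) = 1 - z
(5) = 160*n^3 + n^2*(276 - 464*z) + n*(-48*z^2 + 414*z - 328) - 6*z^2 + 59*z - 45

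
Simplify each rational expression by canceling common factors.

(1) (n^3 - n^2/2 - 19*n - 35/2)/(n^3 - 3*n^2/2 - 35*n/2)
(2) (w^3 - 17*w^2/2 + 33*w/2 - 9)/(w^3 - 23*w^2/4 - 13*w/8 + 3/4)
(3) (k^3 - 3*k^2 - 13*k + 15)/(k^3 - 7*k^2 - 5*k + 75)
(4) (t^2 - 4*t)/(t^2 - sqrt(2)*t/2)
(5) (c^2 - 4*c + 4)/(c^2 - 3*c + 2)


(1) = (n + 1)/n
(2) = (8*w^2 - 20*w + 12)/(8*w^2 + 2*w - 1)
(3) = (k - 1)/(k - 5)
(4) = (2*t - 8)/(2*t - sqrt(2))
(5) = (c - 2)/(c - 1)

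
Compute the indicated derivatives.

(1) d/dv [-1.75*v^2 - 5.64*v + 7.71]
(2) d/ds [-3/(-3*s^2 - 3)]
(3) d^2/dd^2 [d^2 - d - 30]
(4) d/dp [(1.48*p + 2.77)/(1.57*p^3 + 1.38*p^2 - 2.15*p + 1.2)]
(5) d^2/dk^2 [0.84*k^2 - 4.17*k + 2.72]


(1) = -3.5*v - 5.64
(2) = -2*s/(s^2 + 1)^2
(3) = 2
(4) = (-4.6472*p^3 - 15.0891*p^2 - 7.6452*p + 7.7315)/(2.4649*p^6 + 4.3332*p^5 - 4.8466*p^4 - 2.166*p^3 + 7.9345*p^2 - 5.16*p + 1.44)
(5) = 1.68000000000000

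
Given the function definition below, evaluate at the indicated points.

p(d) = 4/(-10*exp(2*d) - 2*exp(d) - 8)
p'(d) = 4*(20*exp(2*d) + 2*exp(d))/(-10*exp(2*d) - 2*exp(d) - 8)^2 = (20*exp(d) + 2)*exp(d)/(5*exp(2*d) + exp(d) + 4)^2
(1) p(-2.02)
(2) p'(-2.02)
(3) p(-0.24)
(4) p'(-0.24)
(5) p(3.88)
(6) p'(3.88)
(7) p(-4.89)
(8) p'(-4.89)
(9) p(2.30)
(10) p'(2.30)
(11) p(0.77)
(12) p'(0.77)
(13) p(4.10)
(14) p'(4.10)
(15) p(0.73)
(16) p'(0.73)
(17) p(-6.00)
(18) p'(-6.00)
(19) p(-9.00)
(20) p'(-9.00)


(1) = -0.47
(2) = 0.03
(3) = -0.25
(4) = 0.22
(5) = -0.00
(6) = 0.00
(7) = -0.50
(8) = 0.00
(9) = -0.00
(10) = 0.01
(11) = -0.07
(12) = 0.11
(13) = -0.00
(14) = 0.00
(15) = -0.07
(16) = 0.12
(17) = -0.50
(18) = 0.00
(19) = -0.50
(20) = 0.00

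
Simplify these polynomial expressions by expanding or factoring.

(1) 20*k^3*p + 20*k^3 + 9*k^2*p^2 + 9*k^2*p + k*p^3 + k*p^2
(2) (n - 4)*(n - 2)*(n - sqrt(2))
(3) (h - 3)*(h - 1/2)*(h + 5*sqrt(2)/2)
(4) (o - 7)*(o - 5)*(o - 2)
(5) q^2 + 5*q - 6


(1) = (4*k + p)*(5*k + p)*(k*p + k)
(2) = n^3 - 6*n^2 - sqrt(2)*n^2 + 8*n + 6*sqrt(2)*n - 8*sqrt(2)
(3) = h^3 - 7*h^2/2 + 5*sqrt(2)*h^2/2 - 35*sqrt(2)*h/4 + 3*h/2 + 15*sqrt(2)/4
(4) = o^3 - 14*o^2 + 59*o - 70
(5) = (q - 1)*(q + 6)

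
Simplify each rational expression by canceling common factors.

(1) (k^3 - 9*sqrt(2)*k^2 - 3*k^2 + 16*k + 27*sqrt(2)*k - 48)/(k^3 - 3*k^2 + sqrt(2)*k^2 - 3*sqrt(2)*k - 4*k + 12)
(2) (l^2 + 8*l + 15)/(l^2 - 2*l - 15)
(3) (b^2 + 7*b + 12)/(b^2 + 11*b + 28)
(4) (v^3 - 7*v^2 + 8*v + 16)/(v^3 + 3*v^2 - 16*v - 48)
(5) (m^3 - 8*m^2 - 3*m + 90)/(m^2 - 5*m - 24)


(1) = (k - 8*sqrt(2))/(k + 2*sqrt(2))
(2) = (l + 5)/(l - 5)
(3) = (b + 3)/(b + 7)
(4) = (v^2 - 3*v - 4)/(v^2 + 7*v + 12)
(5) = (m^2 - 11*m + 30)/(m - 8)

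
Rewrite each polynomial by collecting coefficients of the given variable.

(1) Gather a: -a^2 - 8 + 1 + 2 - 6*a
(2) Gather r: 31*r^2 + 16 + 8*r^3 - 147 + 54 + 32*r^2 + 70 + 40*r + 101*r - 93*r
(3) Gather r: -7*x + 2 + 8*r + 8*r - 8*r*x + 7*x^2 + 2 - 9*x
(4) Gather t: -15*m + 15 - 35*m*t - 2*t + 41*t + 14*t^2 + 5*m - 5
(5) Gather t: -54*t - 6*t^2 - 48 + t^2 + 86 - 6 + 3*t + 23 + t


(1) = -a^2 - 6*a - 5
(2) = 8*r^3 + 63*r^2 + 48*r - 7
(3) = r*(16 - 8*x) + 7*x^2 - 16*x + 4
(4) = -10*m + 14*t^2 + t*(39 - 35*m) + 10
(5) = -5*t^2 - 50*t + 55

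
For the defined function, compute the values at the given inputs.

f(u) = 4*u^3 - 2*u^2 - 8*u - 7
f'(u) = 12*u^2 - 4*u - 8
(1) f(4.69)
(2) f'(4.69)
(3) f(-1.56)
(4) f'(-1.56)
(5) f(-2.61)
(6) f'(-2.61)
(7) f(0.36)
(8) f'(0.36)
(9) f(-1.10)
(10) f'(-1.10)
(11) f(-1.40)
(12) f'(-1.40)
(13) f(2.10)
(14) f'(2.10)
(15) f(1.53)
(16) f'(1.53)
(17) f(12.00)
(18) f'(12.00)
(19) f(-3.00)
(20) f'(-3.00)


(1) = 324.13
(2) = 237.19
(3) = -14.57
(4) = 27.44
(5) = -70.86
(6) = 84.19
(7) = -9.95
(8) = -7.88
(9) = -5.94
(10) = 10.92
(11) = -10.70
(12) = 21.12
(13) = 4.42
(14) = 36.52
(15) = -9.60
(16) = 13.97
(17) = 6521.00
(18) = 1672.00
(19) = -109.00
(20) = 112.00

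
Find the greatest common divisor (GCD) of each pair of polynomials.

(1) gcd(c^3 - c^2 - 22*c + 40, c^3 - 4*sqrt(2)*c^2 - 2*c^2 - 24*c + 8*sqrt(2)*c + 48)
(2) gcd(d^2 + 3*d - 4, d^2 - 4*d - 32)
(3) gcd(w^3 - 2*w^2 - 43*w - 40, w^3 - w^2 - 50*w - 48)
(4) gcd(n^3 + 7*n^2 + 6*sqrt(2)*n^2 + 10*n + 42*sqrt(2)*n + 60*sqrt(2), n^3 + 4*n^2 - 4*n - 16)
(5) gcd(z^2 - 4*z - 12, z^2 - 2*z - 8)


(1) = gcd((c - 4)*(c - 2)*(c + 5), (c - 2)*(c - 6*sqrt(2))*(c + 2*sqrt(2))) = c - 2
(2) = gcd((d - 1)*(d + 4), (d - 8)*(d + 4)) = d + 4
(3) = gcd((w - 8)*(w + 1)*(w + 5), (w - 8)*(w + 1)*(w + 6)) = w^2 - 7*w - 8
(4) = n + 2
(5) = gcd((z - 6)*(z + 2), (z - 4)*(z + 2)) = z + 2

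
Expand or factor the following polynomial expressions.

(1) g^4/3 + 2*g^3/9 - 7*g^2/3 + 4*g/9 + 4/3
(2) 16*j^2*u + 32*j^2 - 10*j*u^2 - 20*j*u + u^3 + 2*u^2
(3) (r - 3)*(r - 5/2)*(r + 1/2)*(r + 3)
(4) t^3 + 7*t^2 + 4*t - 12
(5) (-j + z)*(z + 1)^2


(1) = (g/3 + 1)*(g - 2)*(g - 1)*(g + 2/3)
(2) = (-8*j + u)*(-2*j + u)*(u + 2)
(3) = r^4 - 2*r^3 - 41*r^2/4 + 18*r + 45/4
(4) = (t - 1)*(t + 2)*(t + 6)
(5) = -j*z^2 - 2*j*z - j + z^3 + 2*z^2 + z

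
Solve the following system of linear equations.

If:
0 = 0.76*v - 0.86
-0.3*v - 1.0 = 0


Then:
No Solution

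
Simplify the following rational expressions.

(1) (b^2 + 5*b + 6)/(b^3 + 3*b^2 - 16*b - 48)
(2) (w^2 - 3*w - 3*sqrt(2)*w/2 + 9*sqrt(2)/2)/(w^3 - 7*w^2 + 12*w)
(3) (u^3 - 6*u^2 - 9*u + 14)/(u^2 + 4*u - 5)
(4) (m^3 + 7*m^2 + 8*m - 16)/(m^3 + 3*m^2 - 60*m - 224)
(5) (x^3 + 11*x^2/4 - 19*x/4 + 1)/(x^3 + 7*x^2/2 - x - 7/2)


(1) = (b + 2)/(b^2 - 16)
(2) = (2*w - 3*sqrt(2))/(2*w^2 - 8*w)
(3) = (u^2 - 5*u - 14)/(u + 5)
(4) = (m^2 + 3*m - 4)/(m^2 - m - 56)
(5) = (4*x^2 + 15*x - 4)/(4*x^2 + 18*x + 14)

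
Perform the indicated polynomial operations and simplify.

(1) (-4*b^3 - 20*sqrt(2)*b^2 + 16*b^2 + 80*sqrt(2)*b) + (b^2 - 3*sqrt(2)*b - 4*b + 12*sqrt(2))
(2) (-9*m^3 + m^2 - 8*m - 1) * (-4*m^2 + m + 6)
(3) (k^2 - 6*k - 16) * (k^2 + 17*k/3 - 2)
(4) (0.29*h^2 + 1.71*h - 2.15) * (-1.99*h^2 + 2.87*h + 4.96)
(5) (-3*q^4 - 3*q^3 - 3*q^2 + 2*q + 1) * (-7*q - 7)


(1) = -4*b^3 - 20*sqrt(2)*b^2 + 17*b^2 - 4*b + 77*sqrt(2)*b + 12*sqrt(2)
(2) = 36*m^5 - 13*m^4 - 21*m^3 + 2*m^2 - 49*m - 6
(3) = k^4 - k^3/3 - 52*k^2 - 236*k/3 + 32
(4) = -0.5771*h^4 - 2.5706*h^3 + 10.6246*h^2 + 2.3111*h - 10.664
(5) = 21*q^5 + 42*q^4 + 42*q^3 + 7*q^2 - 21*q - 7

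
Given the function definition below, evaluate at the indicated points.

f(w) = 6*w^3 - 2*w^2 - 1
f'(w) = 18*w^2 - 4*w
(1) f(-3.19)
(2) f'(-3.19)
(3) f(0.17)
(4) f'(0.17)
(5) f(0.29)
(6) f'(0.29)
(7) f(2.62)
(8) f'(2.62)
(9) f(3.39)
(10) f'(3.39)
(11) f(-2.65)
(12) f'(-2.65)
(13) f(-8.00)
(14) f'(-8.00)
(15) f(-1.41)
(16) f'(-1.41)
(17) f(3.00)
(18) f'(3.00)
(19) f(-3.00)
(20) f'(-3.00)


(1) = -216.12
(2) = 195.93
(3) = -1.03
(4) = -0.16
(5) = -1.02
(6) = 0.35
(7) = 93.18
(8) = 113.08
(9) = 209.77
(10) = 193.30
(11) = -126.70
(12) = 137.00
(13) = -3201.00
(14) = 1184.00
(15) = -21.80
(16) = 41.43
(17) = 143.00
(18) = 150.00
(19) = -181.00
(20) = 174.00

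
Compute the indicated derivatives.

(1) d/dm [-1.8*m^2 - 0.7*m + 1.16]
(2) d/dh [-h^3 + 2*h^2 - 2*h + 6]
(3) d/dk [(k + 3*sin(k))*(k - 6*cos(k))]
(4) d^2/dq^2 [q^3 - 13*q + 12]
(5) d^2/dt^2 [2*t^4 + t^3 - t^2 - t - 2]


(1) = -3.6*m - 0.7
(2) = -3*h^2 + 4*h - 2
(3) = (k + 3*sin(k))*(6*sin(k) + 1) + (k - 6*cos(k))*(3*cos(k) + 1)
(4) = 6*q
(5) = 24*t^2 + 6*t - 2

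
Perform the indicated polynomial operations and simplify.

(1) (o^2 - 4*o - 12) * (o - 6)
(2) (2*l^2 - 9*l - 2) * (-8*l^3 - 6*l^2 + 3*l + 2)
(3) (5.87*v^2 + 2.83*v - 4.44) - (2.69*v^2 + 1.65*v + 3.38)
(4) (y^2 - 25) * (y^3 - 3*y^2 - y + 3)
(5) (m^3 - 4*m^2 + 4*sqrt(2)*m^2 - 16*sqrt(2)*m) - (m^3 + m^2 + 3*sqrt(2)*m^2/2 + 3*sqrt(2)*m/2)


(1) = o^3 - 10*o^2 + 12*o + 72
(2) = -16*l^5 + 60*l^4 + 76*l^3 - 11*l^2 - 24*l - 4
(3) = 3.18*v^2 + 1.18*v - 7.82
(4) = y^5 - 3*y^4 - 26*y^3 + 78*y^2 + 25*y - 75
(5) = -5*m^2 + 5*sqrt(2)*m^2/2 - 35*sqrt(2)*m/2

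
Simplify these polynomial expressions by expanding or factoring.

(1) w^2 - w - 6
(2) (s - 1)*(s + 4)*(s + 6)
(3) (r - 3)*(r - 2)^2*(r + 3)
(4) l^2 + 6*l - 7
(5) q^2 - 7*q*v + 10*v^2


(1) = (w - 3)*(w + 2)
(2) = s^3 + 9*s^2 + 14*s - 24
(3) = r^4 - 4*r^3 - 5*r^2 + 36*r - 36
(4) = (l - 1)*(l + 7)
(5) = (q - 5*v)*(q - 2*v)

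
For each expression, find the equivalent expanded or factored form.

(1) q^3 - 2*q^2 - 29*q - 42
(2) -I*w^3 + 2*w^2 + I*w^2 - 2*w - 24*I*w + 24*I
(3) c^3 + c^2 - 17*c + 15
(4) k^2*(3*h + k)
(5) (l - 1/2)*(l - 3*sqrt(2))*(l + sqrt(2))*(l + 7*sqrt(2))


(1) = (q - 7)*(q + 2)*(q + 3)
(2) = (w - 4*I)*(w + 6*I)*(-I*w + I)
(3) = (c - 3)*(c - 1)*(c + 5)
(4) = 3*h*k^2 + k^3
(5) = l^4 - l^3/2 + 5*sqrt(2)*l^3 - 34*l^2 - 5*sqrt(2)*l^2/2 - 42*sqrt(2)*l + 17*l + 21*sqrt(2)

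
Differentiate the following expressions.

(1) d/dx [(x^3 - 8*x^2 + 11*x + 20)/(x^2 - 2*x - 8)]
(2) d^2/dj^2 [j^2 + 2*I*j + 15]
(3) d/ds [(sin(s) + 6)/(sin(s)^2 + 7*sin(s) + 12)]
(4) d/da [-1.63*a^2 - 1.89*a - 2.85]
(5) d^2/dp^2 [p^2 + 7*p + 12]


(1) = (x^2 + 4*x - 3)/(x^2 + 4*x + 4)
(2) = 2
(3) = (-12*sin(s) + cos(s)^2 - 31)*cos(s)/(sin(s)^2 + 7*sin(s) + 12)^2
(4) = -3.26*a - 1.89
(5) = 2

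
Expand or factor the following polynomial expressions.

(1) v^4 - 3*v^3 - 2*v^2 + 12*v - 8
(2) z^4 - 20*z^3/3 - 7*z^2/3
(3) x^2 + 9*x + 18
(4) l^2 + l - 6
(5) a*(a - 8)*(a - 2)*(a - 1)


(1) = (v - 2)^2*(v - 1)*(v + 2)
(2) = z^2*(z - 7)*(z + 1/3)
(3) = (x + 3)*(x + 6)
(4) = (l - 2)*(l + 3)
(5) = a^4 - 11*a^3 + 26*a^2 - 16*a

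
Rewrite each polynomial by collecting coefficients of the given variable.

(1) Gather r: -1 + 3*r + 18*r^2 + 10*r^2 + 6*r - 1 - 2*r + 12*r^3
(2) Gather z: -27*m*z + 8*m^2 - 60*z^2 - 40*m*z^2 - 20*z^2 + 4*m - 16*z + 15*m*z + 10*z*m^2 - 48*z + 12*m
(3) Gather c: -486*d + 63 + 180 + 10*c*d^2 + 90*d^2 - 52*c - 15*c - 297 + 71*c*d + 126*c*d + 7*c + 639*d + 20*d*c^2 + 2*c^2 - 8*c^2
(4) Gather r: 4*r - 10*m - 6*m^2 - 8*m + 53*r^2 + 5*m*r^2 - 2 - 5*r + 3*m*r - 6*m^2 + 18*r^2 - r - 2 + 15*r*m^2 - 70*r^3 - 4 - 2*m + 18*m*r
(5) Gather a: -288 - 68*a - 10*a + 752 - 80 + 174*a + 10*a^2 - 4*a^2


(1) = 12*r^3 + 28*r^2 + 7*r - 2
(2) = 8*m^2 + 16*m + z^2*(-40*m - 80) + z*(10*m^2 - 12*m - 64)
(3) = c^2*(20*d - 6) + c*(10*d^2 + 197*d - 60) + 90*d^2 + 153*d - 54
(4) = -12*m^2 - 20*m - 70*r^3 + r^2*(5*m + 71) + r*(15*m^2 + 21*m - 2) - 8
(5) = 6*a^2 + 96*a + 384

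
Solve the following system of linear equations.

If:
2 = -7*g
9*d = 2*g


Then:
d = -4/63
g = -2/7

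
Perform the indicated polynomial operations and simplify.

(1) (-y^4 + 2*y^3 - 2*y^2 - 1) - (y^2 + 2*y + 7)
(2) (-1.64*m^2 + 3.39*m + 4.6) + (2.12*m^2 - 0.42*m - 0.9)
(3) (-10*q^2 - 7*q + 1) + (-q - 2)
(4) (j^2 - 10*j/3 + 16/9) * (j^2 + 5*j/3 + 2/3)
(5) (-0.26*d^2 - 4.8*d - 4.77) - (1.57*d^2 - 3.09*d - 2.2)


(1) = -y^4 + 2*y^3 - 3*y^2 - 2*y - 8
(2) = 0.48*m^2 + 2.97*m + 3.7
(3) = -10*q^2 - 8*q - 1
(4) = j^4 - 5*j^3/3 - 28*j^2/9 + 20*j/27 + 32/27
(5) = -1.83*d^2 - 1.71*d - 2.57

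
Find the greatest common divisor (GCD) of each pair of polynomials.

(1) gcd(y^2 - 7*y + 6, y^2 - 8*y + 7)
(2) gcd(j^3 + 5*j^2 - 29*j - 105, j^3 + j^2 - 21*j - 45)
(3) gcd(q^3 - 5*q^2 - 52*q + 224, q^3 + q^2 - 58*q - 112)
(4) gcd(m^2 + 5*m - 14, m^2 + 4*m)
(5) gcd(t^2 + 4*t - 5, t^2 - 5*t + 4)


(1) = y - 1
(2) = gcd((j - 5)*(j + 3)*(j + 7), (j - 5)*(j + 3)^2) = j^2 - 2*j - 15
(3) = gcd((q - 8)*(q - 4)*(q + 7), (q - 8)*(q + 2)*(q + 7)) = q^2 - q - 56
(4) = 1
(5) = t - 1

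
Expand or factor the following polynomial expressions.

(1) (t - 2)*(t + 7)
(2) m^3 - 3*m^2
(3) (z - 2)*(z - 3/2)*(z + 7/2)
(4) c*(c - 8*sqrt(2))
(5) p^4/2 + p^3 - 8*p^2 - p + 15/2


(1) = t^2 + 5*t - 14
(2) = m^2*(m - 3)
(3) = z^3 - 37*z/4 + 21/2
(4) = c^2 - 8*sqrt(2)*c
(5) = (p/2 + 1/2)*(p - 3)*(p - 1)*(p + 5)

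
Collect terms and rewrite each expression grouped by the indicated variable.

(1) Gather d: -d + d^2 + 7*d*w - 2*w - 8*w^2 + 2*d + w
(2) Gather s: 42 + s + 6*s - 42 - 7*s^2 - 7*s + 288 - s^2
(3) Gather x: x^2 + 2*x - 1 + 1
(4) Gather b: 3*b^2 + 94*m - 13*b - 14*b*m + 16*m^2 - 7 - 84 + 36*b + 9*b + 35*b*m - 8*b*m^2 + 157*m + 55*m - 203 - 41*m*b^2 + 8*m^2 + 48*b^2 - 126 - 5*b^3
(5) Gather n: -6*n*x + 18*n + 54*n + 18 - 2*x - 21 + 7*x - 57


(1) = d^2 + d*(7*w + 1) - 8*w^2 - w
(2) = 288 - 8*s^2
(3) = x^2 + 2*x
(4) = -5*b^3 + b^2*(51 - 41*m) + b*(-8*m^2 + 21*m + 32) + 24*m^2 + 306*m - 420
(5) = n*(72 - 6*x) + 5*x - 60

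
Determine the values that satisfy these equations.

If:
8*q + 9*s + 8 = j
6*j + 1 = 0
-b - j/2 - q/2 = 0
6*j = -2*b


Then:
b = 1/2
j = -1/6
q = -5/6
s = -1/6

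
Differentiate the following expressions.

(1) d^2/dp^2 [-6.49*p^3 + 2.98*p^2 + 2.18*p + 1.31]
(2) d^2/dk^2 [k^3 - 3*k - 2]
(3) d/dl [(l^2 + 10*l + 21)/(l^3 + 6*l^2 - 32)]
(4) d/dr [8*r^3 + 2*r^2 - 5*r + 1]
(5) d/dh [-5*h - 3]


(1) = 5.96 - 38.94*p
(2) = 6*k
(3) = (-l^3 - 16*l^2 - 59*l - 80)/(l^5 + 8*l^4 + 4*l^3 - 80*l^2 - 64*l + 256)
(4) = 24*r^2 + 4*r - 5
(5) = -5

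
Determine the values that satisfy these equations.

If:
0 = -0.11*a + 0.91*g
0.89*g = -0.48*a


Then:
a = 0.00
g = 0.00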